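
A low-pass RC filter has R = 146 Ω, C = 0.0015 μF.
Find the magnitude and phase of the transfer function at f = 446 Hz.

Step 1 — Angular frequency: ω = 2π·446 = 2802 rad/s.
Step 2 — Transfer function: H(jω) = 1/(1 + jωRC).
Step 3 — Denominator: 1 + jωRC = 1 + j·2802·146·1.5e-09 = 1 + j0.0006137.
Step 4 — H = 1 - j0.0006137.
Step 5 — Magnitude: |H| = 1 (-0.0 dB); phase: φ = -0.0°.

|H| = 1 (-0.0 dB), φ = -0.0°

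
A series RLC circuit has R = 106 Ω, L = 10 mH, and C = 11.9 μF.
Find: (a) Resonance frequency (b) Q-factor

Step 1 — Resonance condition Im(Z)=0 gives ω₀ = 1/√(LC).
Step 2 — ω₀ = 1/√(0.01·1.19e-05) = 2899 rad/s.
Step 3 — f₀ = ω₀/(2π) = 461.4 Hz.
Step 4 — Series Q: Q = ω₀L/R = 2899·0.01/106 = 0.2735.

(a) f₀ = 461.4 Hz  (b) Q = 0.2735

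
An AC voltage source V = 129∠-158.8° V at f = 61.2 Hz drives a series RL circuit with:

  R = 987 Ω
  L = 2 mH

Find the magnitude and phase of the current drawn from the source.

Step 1 — Angular frequency: ω = 2π·f = 2π·61.2 = 384.5 rad/s.
Step 2 — Component impedances:
  R: Z = R = 987 Ω
  L: Z = jωL = j·384.5·0.002 = 0 + j0.7691 Ω
Step 3 — Series combination: Z_total = R + L = 987 + j0.7691 Ω = 987∠0.0° Ω.
Step 4 — Source phasor: V = 129∠-158.8° V = -120.3 - j46.65 V.
Step 5 — Ohm's law: I = V / Z_total = (-120.3 - j46.65) / (987 + j0.7691) = -0.1219 - j0.04717 A.
Step 6 — Convert to polar: |I| = 0.1307 A, ∠I = -158.8°.

I = 0.1307∠-158.8° A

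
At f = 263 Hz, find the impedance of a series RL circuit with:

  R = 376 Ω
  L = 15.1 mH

Step 1 — Angular frequency: ω = 2π·f = 2π·263 = 1652 rad/s.
Step 2 — Component impedances:
  R: Z = R = 376 Ω
  L: Z = jωL = j·1652·0.0151 = 0 + j24.95 Ω
Step 3 — Series combination: Z_total = R + L = 376 + j24.95 Ω = 376.8∠3.8° Ω.

Z = 376 + j24.95 Ω = 376.8∠3.8° Ω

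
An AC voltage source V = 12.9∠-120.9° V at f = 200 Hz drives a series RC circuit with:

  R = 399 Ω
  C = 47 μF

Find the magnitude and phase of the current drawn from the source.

Step 1 — Angular frequency: ω = 2π·f = 2π·200 = 1257 rad/s.
Step 2 — Component impedances:
  R: Z = R = 399 Ω
  C: Z = 1/(jωC) = -j/(ω·C) = 0 - j16.93 Ω
Step 3 — Series combination: Z_total = R + C = 399 - j16.93 Ω = 399.4∠-2.4° Ω.
Step 4 — Source phasor: V = 12.9∠-120.9° V = -6.625 - j11.07 V.
Step 5 — Ohm's law: I = V / Z_total = (-6.625 - j11.07) / (399 - j16.93) = -0.0154 - j0.0284 A.
Step 6 — Convert to polar: |I| = 0.0323 A, ∠I = -118.5°.

I = 0.0323∠-118.5° A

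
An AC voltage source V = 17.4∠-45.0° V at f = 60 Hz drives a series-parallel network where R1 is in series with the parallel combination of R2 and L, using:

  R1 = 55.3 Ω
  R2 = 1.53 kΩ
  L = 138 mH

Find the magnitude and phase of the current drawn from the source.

Step 1 — Angular frequency: ω = 2π·f = 2π·60 = 377 rad/s.
Step 2 — Component impedances:
  R1: Z = R = 55.3 Ω
  R2: Z = R = 1530 Ω
  L: Z = jωL = j·377·0.138 = 0 + j52.02 Ω
Step 3 — Parallel branch: R2 || L = 1/(1/R2 + 1/L) = 1.767 + j51.96 Ω.
Step 4 — Series with R1: Z_total = R1 + (R2 || L) = 57.07 + j51.96 Ω = 77.18∠42.3° Ω.
Step 5 — Source phasor: V = 17.4∠-45.0° V = 12.3 - j12.3 V.
Step 6 — Ohm's law: I = V / Z_total = (12.3 - j12.3) / (57.07 + j51.96) = 0.01054 - j0.2252 A.
Step 7 — Convert to polar: |I| = 0.2254 A, ∠I = -87.3°.

I = 0.2254∠-87.3° A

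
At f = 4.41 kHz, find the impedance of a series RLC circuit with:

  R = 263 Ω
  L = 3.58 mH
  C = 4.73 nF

Step 1 — Angular frequency: ω = 2π·f = 2π·4410 = 2.771e+04 rad/s.
Step 2 — Component impedances:
  R: Z = R = 263 Ω
  L: Z = jωL = j·2.771e+04·0.00358 = 0 + j99.2 Ω
  C: Z = 1/(jωC) = -j/(ω·C) = 0 - j7630 Ω
Step 3 — Series combination: Z_total = R + L + C = 263 - j7531 Ω = 7535∠-88.0° Ω.

Z = 263 - j7531 Ω = 7535∠-88.0° Ω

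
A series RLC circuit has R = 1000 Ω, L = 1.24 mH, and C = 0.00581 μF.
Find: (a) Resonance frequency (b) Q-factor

Step 1 — Resonance condition Im(Z)=0 gives ω₀ = 1/√(LC).
Step 2 — ω₀ = 1/√(0.00124·5.81e-09) = 3.726e+05 rad/s.
Step 3 — f₀ = ω₀/(2π) = 5.93e+04 Hz.
Step 4 — Series Q: Q = ω₀L/R = 3.726e+05·0.00124/1000 = 0.462.

(a) f₀ = 5.93e+04 Hz  (b) Q = 0.462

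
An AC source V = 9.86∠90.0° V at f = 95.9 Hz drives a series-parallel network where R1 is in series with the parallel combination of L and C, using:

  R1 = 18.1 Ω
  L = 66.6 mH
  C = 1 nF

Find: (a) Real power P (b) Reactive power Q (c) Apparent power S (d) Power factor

Step 1 — Angular frequency: ω = 2π·f = 2π·95.9 = 602.6 rad/s.
Step 2 — Component impedances:
  R1: Z = R = 18.1 Ω
  L: Z = jωL = j·602.6·0.0666 = 0 + j40.13 Ω
  C: Z = 1/(jωC) = -j/(ω·C) = 0 - j1.66e+06 Ω
Step 3 — Parallel branch: L || C = 1/(1/L + 1/C) = 0 + j40.13 Ω.
Step 4 — Series with R1: Z_total = R1 + (L || C) = 18.1 + j40.13 Ω = 44.02∠65.7° Ω.
Step 5 — Source phasor: V = 9.86∠90.0° V = 0 + j9.86 V.
Step 6 — Current: I = V / Z = 0.2042 + j0.09208 A = 0.224∠24.3° A.
Step 7 — Complex power: S = V·I* = 0.9079 + j2.013 VA.
Step 8 — Real power: P = Re(S) = 0.9079 W.
Step 9 — Reactive power: Q = Im(S) = 2.013 VAR.
Step 10 — Apparent power: |S| = 2.208 VA.
Step 11 — Power factor: PF = P/|S| = 0.4111 (lagging).

(a) P = 0.9079 W  (b) Q = 2.013 VAR  (c) S = 2.208 VA  (d) PF = 0.4111 (lagging)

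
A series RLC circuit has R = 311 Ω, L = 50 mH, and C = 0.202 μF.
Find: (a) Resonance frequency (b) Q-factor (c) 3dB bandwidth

Step 1 — Resonance condition Im(Z)=0 gives ω₀ = 1/√(LC).
Step 2 — ω₀ = 1/√(0.05·2.02e-07) = 9950 rad/s.
Step 3 — f₀ = ω₀/(2π) = 1584 Hz.
Step 4 — Series Q: Q = ω₀L/R = 9950·0.05/311 = 1.6.
Step 5 — 3dB bandwidth: Δω = ω₀/Q = 6220 rad/s; BW = Δω/(2π) = 989.9 Hz.

(a) f₀ = 1584 Hz  (b) Q = 1.6  (c) BW = 989.9 Hz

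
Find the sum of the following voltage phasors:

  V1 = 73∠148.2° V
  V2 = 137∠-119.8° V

Step 1 — Convert each phasor to rectangular form:
  V1 = 73·(cos(148.2°) + j·sin(148.2°)) = -62.04 + j38.47 V
  V2 = 137·(cos(-119.8°) + j·sin(-119.8°)) = -68.09 - j118.9 V
Step 2 — Sum components: V_total = -130.1 - j80.42 V.
Step 3 — Convert to polar: |V_total| = 153 V, ∠V_total = -148.3°.

V_total = 153∠-148.3° V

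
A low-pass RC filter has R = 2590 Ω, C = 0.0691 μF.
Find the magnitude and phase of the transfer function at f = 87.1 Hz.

Step 1 — Angular frequency: ω = 2π·87.1 = 547.3 rad/s.
Step 2 — Transfer function: H(jω) = 1/(1 + jωRC).
Step 3 — Denominator: 1 + jωRC = 1 + j·547.3·2590·6.91e-08 = 1 + j0.09794.
Step 4 — H = 0.9905 - j0.09701.
Step 5 — Magnitude: |H| = 0.9952 (-0.0 dB); phase: φ = -5.6°.

|H| = 0.9952 (-0.0 dB), φ = -5.6°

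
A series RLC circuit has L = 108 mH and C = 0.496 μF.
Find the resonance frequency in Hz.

Step 1 — Resonance condition Im(Z)=0 gives ω₀ = 1/√(LC).
Step 2 — ω₀ = 1/√(0.108·4.96e-07) = 4321 rad/s.
Step 3 — f₀ = ω₀/(2π) = 687.6 Hz.

f₀ = 687.6 Hz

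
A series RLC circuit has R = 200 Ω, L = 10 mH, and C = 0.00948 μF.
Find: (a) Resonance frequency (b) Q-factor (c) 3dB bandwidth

Step 1 — Resonance: ω₀ = 1/√(LC) = 1/√(0.01·9.48e-09) = 1.027e+05 rad/s.
Step 2 — f₀ = ω₀/(2π) = 1.635e+04 Hz.
Step 3 — Series Q: Q = ω₀L/R = 1.027e+05·0.01/200 = 5.135.
Step 4 — Bandwidth: Δω = ω₀/Q = 2e+04 rad/s; BW = Δω/(2π) = 3183 Hz.

(a) f₀ = 1.635e+04 Hz  (b) Q = 5.135  (c) BW = 3183 Hz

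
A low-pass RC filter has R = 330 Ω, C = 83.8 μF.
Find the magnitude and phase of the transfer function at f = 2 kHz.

Step 1 — Angular frequency: ω = 2π·2000 = 1.257e+04 rad/s.
Step 2 — Transfer function: H(jω) = 1/(1 + jωRC).
Step 3 — Denominator: 1 + jωRC = 1 + j·1.257e+04·330·8.38e-05 = 1 + j347.5.
Step 4 — H = 8.281e-06 - j0.002878.
Step 5 — Magnitude: |H| = 0.002878 (-50.8 dB); phase: φ = -89.8°.

|H| = 0.002878 (-50.8 dB), φ = -89.8°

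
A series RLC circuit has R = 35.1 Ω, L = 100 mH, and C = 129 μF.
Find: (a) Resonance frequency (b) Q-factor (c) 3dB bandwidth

Step 1 — Resonance: ω₀ = 1/√(LC) = 1/√(0.1·0.000129) = 278.4 rad/s.
Step 2 — f₀ = ω₀/(2π) = 44.31 Hz.
Step 3 — Series Q: Q = ω₀L/R = 278.4·0.1/35.1 = 0.7932.
Step 4 — Bandwidth: Δω = ω₀/Q = 351 rad/s; BW = Δω/(2π) = 55.86 Hz.

(a) f₀ = 44.31 Hz  (b) Q = 0.7932  (c) BW = 55.86 Hz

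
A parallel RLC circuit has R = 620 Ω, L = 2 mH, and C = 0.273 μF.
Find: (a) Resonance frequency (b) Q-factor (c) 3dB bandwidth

Step 1 — Resonance: ω₀ = 1/√(LC) = 1/√(0.002·2.73e-07) = 4.28e+04 rad/s.
Step 2 — f₀ = ω₀/(2π) = 6811 Hz.
Step 3 — Parallel Q: Q = R/(ω₀L) = 620/(4.28e+04·0.002) = 7.244.
Step 4 — Bandwidth: Δω = ω₀/Q = 5908 rad/s; BW = Δω/(2π) = 940.3 Hz.

(a) f₀ = 6811 Hz  (b) Q = 7.244  (c) BW = 940.3 Hz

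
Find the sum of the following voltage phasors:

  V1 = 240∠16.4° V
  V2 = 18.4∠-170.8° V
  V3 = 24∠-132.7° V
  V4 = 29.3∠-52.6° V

Step 1 — Convert each phasor to rectangular form:
  V1 = 240·(cos(16.4°) + j·sin(16.4°)) = 230.2 + j67.76 V
  V2 = 18.4·(cos(-170.8°) + j·sin(-170.8°)) = -18.16 - j2.942 V
  V3 = 24·(cos(-132.7°) + j·sin(-132.7°)) = -16.28 - j17.64 V
  V4 = 29.3·(cos(-52.6°) + j·sin(-52.6°)) = 17.8 - j23.28 V
Step 2 — Sum components: V_total = 213.6 + j23.91 V.
Step 3 — Convert to polar: |V_total| = 214.9 V, ∠V_total = 6.4°.

V_total = 214.9∠6.4° V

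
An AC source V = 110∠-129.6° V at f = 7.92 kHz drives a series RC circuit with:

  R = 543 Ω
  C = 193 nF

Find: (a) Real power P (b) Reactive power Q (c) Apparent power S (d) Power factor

Step 1 — Angular frequency: ω = 2π·f = 2π·7920 = 4.976e+04 rad/s.
Step 2 — Component impedances:
  R: Z = R = 543 Ω
  C: Z = 1/(jωC) = -j/(ω·C) = 0 - j104.1 Ω
Step 3 — Series combination: Z_total = R + C = 543 - j104.1 Ω = 552.9∠-10.9° Ω.
Step 4 — Source phasor: V = 110∠-129.6° V = -70.12 - j84.76 V.
Step 5 — Current: I = V / Z = -0.09568 - j0.1744 A = 0.199∠-118.7° A.
Step 6 — Complex power: S = V·I* = 21.49 - j4.121 VA.
Step 7 — Real power: P = Re(S) = 21.49 W.
Step 8 — Reactive power: Q = Im(S) = -4.121 VAR.
Step 9 — Apparent power: |S| = 21.88 VA.
Step 10 — Power factor: PF = P/|S| = 0.9821 (leading).

(a) P = 21.49 W  (b) Q = -4.121 VAR  (c) S = 21.88 VA  (d) PF = 0.9821 (leading)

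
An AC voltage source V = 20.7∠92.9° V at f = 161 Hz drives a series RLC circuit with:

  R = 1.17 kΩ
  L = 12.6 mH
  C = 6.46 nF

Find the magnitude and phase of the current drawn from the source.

Step 1 — Angular frequency: ω = 2π·f = 2π·161 = 1012 rad/s.
Step 2 — Component impedances:
  R: Z = R = 1170 Ω
  L: Z = jωL = j·1012·0.0126 = 0 + j12.75 Ω
  C: Z = 1/(jωC) = -j/(ω·C) = 0 - j1.53e+05 Ω
Step 3 — Series combination: Z_total = R + L + C = 1170 - j1.53e+05 Ω = 1.53e+05∠-89.6° Ω.
Step 4 — Source phasor: V = 20.7∠92.9° V = -1.047 + j20.67 V.
Step 5 — Ohm's law: I = V / Z_total = (-1.047 + j20.67) / (1170 - j1.53e+05) = -0.0001352 - j5.811e-06 A.
Step 6 — Convert to polar: |I| = 0.0001353 A, ∠I = -177.5°.

I = 0.0001353∠-177.5° A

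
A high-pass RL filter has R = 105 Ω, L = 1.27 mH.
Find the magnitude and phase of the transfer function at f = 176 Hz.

Step 1 — Angular frequency: ω = 2π·176 = 1106 rad/s.
Step 2 — Transfer function: H(jω) = jωL/(R + jωL).
Step 3 — Numerator jωL = j·1.404; denominator R + jωL = 105 + j1.404.
Step 4 — H = 0.0001789 + j0.01337.
Step 5 — Magnitude: |H| = 0.01337 (-37.5 dB); phase: φ = 89.2°.

|H| = 0.01337 (-37.5 dB), φ = 89.2°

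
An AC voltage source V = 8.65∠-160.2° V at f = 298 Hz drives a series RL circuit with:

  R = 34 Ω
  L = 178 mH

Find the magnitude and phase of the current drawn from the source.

Step 1 — Angular frequency: ω = 2π·f = 2π·298 = 1872 rad/s.
Step 2 — Component impedances:
  R: Z = R = 34 Ω
  L: Z = jωL = j·1872·0.178 = 0 + j333.3 Ω
Step 3 — Series combination: Z_total = R + L = 34 + j333.3 Ω = 335∠84.2° Ω.
Step 4 — Source phasor: V = 8.65∠-160.2° V = -8.139 - j2.93 V.
Step 5 — Ohm's law: I = V / Z_total = (-8.139 - j2.93) / (34 + j333.3) = -0.01117 + j0.02328 A.
Step 6 — Convert to polar: |I| = 0.02582 A, ∠I = 115.6°.

I = 0.02582∠115.6° A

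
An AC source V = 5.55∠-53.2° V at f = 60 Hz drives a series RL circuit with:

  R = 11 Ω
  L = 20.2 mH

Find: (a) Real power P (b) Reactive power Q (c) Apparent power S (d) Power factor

Step 1 — Angular frequency: ω = 2π·f = 2π·60 = 377 rad/s.
Step 2 — Component impedances:
  R: Z = R = 11 Ω
  L: Z = jωL = j·377·0.0202 = 0 + j7.615 Ω
Step 3 — Series combination: Z_total = R + L = 11 + j7.615 Ω = 13.38∠34.7° Ω.
Step 4 — Source phasor: V = 5.55∠-53.2° V = 3.325 - j4.444 V.
Step 5 — Current: I = V / Z = 0.01524 - j0.4146 A = 0.4148∠-87.9° A.
Step 6 — Complex power: S = V·I* = 1.893 + j1.31 VA.
Step 7 — Real power: P = Re(S) = 1.893 W.
Step 8 — Reactive power: Q = Im(S) = 1.31 VAR.
Step 9 — Apparent power: |S| = 2.302 VA.
Step 10 — Power factor: PF = P/|S| = 0.8222 (lagging).

(a) P = 1.893 W  (b) Q = 1.31 VAR  (c) S = 2.302 VA  (d) PF = 0.8222 (lagging)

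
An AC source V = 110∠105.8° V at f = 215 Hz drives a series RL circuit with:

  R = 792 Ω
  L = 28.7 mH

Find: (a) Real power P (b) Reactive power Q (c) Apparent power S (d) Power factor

Step 1 — Angular frequency: ω = 2π·f = 2π·215 = 1351 rad/s.
Step 2 — Component impedances:
  R: Z = R = 792 Ω
  L: Z = jωL = j·1351·0.0287 = 0 + j38.77 Ω
Step 3 — Series combination: Z_total = R + L = 792 + j38.77 Ω = 792.9∠2.8° Ω.
Step 4 — Source phasor: V = 110∠105.8° V = -29.95 + j105.8 V.
Step 5 — Current: I = V / Z = -0.0312 + j0.1352 A = 0.1387∠103.0° A.
Step 6 — Complex power: S = V·I* = 15.24 + j0.7461 VA.
Step 7 — Real power: P = Re(S) = 15.24 W.
Step 8 — Reactive power: Q = Im(S) = 0.7461 VAR.
Step 9 — Apparent power: |S| = 15.26 VA.
Step 10 — Power factor: PF = P/|S| = 0.9988 (lagging).

(a) P = 15.24 W  (b) Q = 0.7461 VAR  (c) S = 15.26 VA  (d) PF = 0.9988 (lagging)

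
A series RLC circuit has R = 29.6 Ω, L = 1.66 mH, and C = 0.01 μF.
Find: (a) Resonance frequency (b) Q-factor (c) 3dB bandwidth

Step 1 — Resonance: ω₀ = 1/√(LC) = 1/√(0.00166·1e-08) = 2.454e+05 rad/s.
Step 2 — f₀ = ω₀/(2π) = 3.906e+04 Hz.
Step 3 — Series Q: Q = ω₀L/R = 2.454e+05·0.00166/29.6 = 13.76.
Step 4 — Bandwidth: Δω = ω₀/Q = 1.783e+04 rad/s; BW = Δω/(2π) = 2838 Hz.

(a) f₀ = 3.906e+04 Hz  (b) Q = 13.76  (c) BW = 2838 Hz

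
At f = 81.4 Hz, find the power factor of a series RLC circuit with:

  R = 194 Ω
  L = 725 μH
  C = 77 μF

Step 1 — Angular frequency: ω = 2π·f = 2π·81.4 = 511.5 rad/s.
Step 2 — Component impedances:
  R: Z = R = 194 Ω
  L: Z = jωL = j·511.5·0.000725 = 0 + j0.3708 Ω
  C: Z = 1/(jωC) = -j/(ω·C) = 0 - j25.39 Ω
Step 3 — Series combination: Z_total = R + L + C = 194 - j25.02 Ω = 195.6∠-7.3° Ω.
Step 4 — Power factor: PF = cos(φ) = Re(Z)/|Z| = 194/195.6 = 0.9918.
Step 5 — Type: Im(Z) = -25.02 ⇒ leading (phase φ = -7.3°).

PF = 0.9918 (leading, φ = -7.3°)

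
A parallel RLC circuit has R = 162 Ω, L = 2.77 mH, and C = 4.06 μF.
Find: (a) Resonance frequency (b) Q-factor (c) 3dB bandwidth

Step 1 — Resonance: ω₀ = 1/√(LC) = 1/√(0.00277·4.06e-06) = 9430 rad/s.
Step 2 — f₀ = ω₀/(2π) = 1501 Hz.
Step 3 — Parallel Q: Q = R/(ω₀L) = 162/(9430·0.00277) = 6.202.
Step 4 — Bandwidth: Δω = ω₀/Q = 1520 rad/s; BW = Δω/(2π) = 242 Hz.

(a) f₀ = 1501 Hz  (b) Q = 6.202  (c) BW = 242 Hz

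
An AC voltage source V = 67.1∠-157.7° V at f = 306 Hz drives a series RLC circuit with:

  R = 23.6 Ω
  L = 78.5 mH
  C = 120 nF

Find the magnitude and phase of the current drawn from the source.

Step 1 — Angular frequency: ω = 2π·f = 2π·306 = 1923 rad/s.
Step 2 — Component impedances:
  R: Z = R = 23.6 Ω
  L: Z = jωL = j·1923·0.0785 = 0 + j150.9 Ω
  C: Z = 1/(jωC) = -j/(ω·C) = 0 - j4334 Ω
Step 3 — Series combination: Z_total = R + L + C = 23.6 - j4183 Ω = 4183∠-89.7° Ω.
Step 4 — Source phasor: V = 67.1∠-157.7° V = -62.08 - j25.46 V.
Step 5 — Ohm's law: I = V / Z_total = (-62.08 - j25.46) / (23.6 - j4183) = 0.006002 - j0.01487 A.
Step 6 — Convert to polar: |I| = 0.01604 A, ∠I = -68.0°.

I = 0.01604∠-68.0° A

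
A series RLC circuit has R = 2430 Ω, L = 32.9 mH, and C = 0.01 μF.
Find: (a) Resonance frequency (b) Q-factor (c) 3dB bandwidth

Step 1 — Resonance: ω₀ = 1/√(LC) = 1/√(0.0329·1e-08) = 5.513e+04 rad/s.
Step 2 — f₀ = ω₀/(2π) = 8774 Hz.
Step 3 — Series Q: Q = ω₀L/R = 5.513e+04·0.0329/2430 = 0.7464.
Step 4 — Bandwidth: Δω = ω₀/Q = 7.386e+04 rad/s; BW = Δω/(2π) = 1.176e+04 Hz.

(a) f₀ = 8774 Hz  (b) Q = 0.7464  (c) BW = 1.176e+04 Hz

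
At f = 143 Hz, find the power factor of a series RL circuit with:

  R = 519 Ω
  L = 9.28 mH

Step 1 — Angular frequency: ω = 2π·f = 2π·143 = 898.5 rad/s.
Step 2 — Component impedances:
  R: Z = R = 519 Ω
  L: Z = jωL = j·898.5·0.00928 = 0 + j8.338 Ω
Step 3 — Series combination: Z_total = R + L = 519 + j8.338 Ω = 519.1∠0.9° Ω.
Step 4 — Power factor: PF = cos(φ) = Re(Z)/|Z| = 519/519.07 = 0.9999.
Step 5 — Type: Im(Z) = 8.338 ⇒ lagging (phase φ = 0.9°).

PF = 0.9999 (lagging, φ = 0.9°)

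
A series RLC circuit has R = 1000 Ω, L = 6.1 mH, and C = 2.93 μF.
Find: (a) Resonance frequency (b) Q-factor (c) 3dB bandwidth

Step 1 — Resonance condition Im(Z)=0 gives ω₀ = 1/√(LC).
Step 2 — ω₀ = 1/√(0.0061·2.93e-06) = 7480 rad/s.
Step 3 — f₀ = ω₀/(2π) = 1190 Hz.
Step 4 — Series Q: Q = ω₀L/R = 7480·0.0061/1000 = 0.04563.
Step 5 — 3dB bandwidth: Δω = ω₀/Q = 1.639e+05 rad/s; BW = Δω/(2π) = 2.609e+04 Hz.

(a) f₀ = 1190 Hz  (b) Q = 0.04563  (c) BW = 2.609e+04 Hz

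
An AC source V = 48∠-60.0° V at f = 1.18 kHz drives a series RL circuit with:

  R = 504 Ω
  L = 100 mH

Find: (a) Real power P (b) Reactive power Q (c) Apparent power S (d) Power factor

Step 1 — Angular frequency: ω = 2π·f = 2π·1180 = 7414 rad/s.
Step 2 — Component impedances:
  R: Z = R = 504 Ω
  L: Z = jωL = j·7414·0.1 = 0 + j741.4 Ω
Step 3 — Series combination: Z_total = R + L = 504 + j741.4 Ω = 896.5∠55.8° Ω.
Step 4 — Source phasor: V = 48∠-60.0° V = 24 - j41.57 V.
Step 5 — Current: I = V / Z = -0.0233 - j0.04821 A = 0.05354∠-115.8° A.
Step 6 — Complex power: S = V·I* = 1.445 + j2.125 VA.
Step 7 — Real power: P = Re(S) = 1.445 W.
Step 8 — Reactive power: Q = Im(S) = 2.125 VAR.
Step 9 — Apparent power: |S| = 2.57 VA.
Step 10 — Power factor: PF = P/|S| = 0.5622 (lagging).

(a) P = 1.445 W  (b) Q = 2.125 VAR  (c) S = 2.57 VA  (d) PF = 0.5622 (lagging)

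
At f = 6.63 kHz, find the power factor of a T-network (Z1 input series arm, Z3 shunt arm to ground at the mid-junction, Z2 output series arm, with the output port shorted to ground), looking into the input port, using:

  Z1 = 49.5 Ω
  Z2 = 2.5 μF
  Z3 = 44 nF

Step 1 — Angular frequency: ω = 2π·f = 2π·6630 = 4.166e+04 rad/s.
Step 2 — Component impedances:
  Z1: Z = R = 49.5 Ω
  Z2: Z = 1/(jωC) = -j/(ω·C) = 0 - j9.602 Ω
  Z3: Z = 1/(jωC) = -j/(ω·C) = 0 - j545.6 Ω
Step 3 — With the output port shorted to ground, the output series arm Z2 runs from the junction to ground; the shunt arm Z3 also runs from the junction to ground. They appear in parallel: Z3 || Z2 = 0 - j9.436 Ω.
Step 4 — Series with input arm Z1: Z_in = Z1 + (Z3 || Z2) = 49.5 - j9.436 Ω = 50.39∠-10.8° Ω.
Step 5 — Power factor: PF = cos(φ) = Re(Z)/|Z| = 49.5/50.39 = 0.9823.
Step 6 — Type: Im(Z) = -9.436 ⇒ leading (phase φ = -10.8°).

PF = 0.9823 (leading, φ = -10.8°)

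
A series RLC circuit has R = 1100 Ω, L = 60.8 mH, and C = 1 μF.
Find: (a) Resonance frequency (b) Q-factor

Step 1 — Resonance condition Im(Z)=0 gives ω₀ = 1/√(LC).
Step 2 — ω₀ = 1/√(0.0608·1e-06) = 4056 rad/s.
Step 3 — f₀ = ω₀/(2π) = 645.5 Hz.
Step 4 — Series Q: Q = ω₀L/R = 4056·0.0608/1100 = 0.2242.

(a) f₀ = 645.5 Hz  (b) Q = 0.2242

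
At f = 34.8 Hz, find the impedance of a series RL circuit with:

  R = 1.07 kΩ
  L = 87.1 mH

Step 1 — Angular frequency: ω = 2π·f = 2π·34.8 = 218.7 rad/s.
Step 2 — Component impedances:
  R: Z = R = 1070 Ω
  L: Z = jωL = j·218.7·0.0871 = 0 + j19.04 Ω
Step 3 — Series combination: Z_total = R + L = 1070 + j19.04 Ω = 1070∠1.0° Ω.

Z = 1070 + j19.04 Ω = 1070∠1.0° Ω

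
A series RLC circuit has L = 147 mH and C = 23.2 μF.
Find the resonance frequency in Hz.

Step 1 — Resonance condition Im(Z)=0 gives ω₀ = 1/√(LC).
Step 2 — ω₀ = 1/√(0.147·2.32e-05) = 541.5 rad/s.
Step 3 — f₀ = ω₀/(2π) = 86.18 Hz.

f₀ = 86.18 Hz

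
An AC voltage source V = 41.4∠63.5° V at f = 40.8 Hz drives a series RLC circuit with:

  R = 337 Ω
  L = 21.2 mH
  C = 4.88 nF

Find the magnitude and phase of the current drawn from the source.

Step 1 — Angular frequency: ω = 2π·f = 2π·40.8 = 256.4 rad/s.
Step 2 — Component impedances:
  R: Z = R = 337 Ω
  L: Z = jωL = j·256.4·0.0212 = 0 + j5.435 Ω
  C: Z = 1/(jωC) = -j/(ω·C) = 0 - j7.994e+05 Ω
Step 3 — Series combination: Z_total = R + L + C = 337 - j7.994e+05 Ω = 7.994e+05∠-90.0° Ω.
Step 4 — Source phasor: V = 41.4∠63.5° V = 18.47 + j37.05 V.
Step 5 — Ohm's law: I = V / Z_total = (18.47 + j37.05) / (337 - j7.994e+05) = -4.634e-05 + j2.313e-05 A.
Step 6 — Convert to polar: |I| = 5.179e-05 A, ∠I = 153.5°.

I = 5.179e-05∠153.5° A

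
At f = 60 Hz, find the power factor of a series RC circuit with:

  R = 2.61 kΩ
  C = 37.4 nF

Step 1 — Angular frequency: ω = 2π·f = 2π·60 = 377 rad/s.
Step 2 — Component impedances:
  R: Z = R = 2610 Ω
  C: Z = 1/(jωC) = -j/(ω·C) = 0 - j7.092e+04 Ω
Step 3 — Series combination: Z_total = R + C = 2610 - j7.092e+04 Ω = 7.097e+04∠-87.9° Ω.
Step 4 — Power factor: PF = cos(φ) = Re(Z)/|Z| = 2610/70973 = 0.03677.
Step 5 — Type: Im(Z) = -7.092e+04 ⇒ leading (phase φ = -87.9°).

PF = 0.03677 (leading, φ = -87.9°)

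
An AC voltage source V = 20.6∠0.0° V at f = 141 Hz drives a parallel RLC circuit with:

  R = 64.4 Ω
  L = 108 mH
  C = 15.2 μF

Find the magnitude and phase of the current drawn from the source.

Step 1 — Angular frequency: ω = 2π·f = 2π·141 = 885.9 rad/s.
Step 2 — Component impedances:
  R: Z = R = 64.4 Ω
  L: Z = jωL = j·885.9·0.108 = 0 + j95.68 Ω
  C: Z = 1/(jωC) = -j/(ω·C) = 0 - j74.26 Ω
Step 3 — Parallel combination: 1/Z_total = 1/R + 1/L + 1/C; Z_total = 62.06 - j12.05 Ω = 63.22∠-11.0° Ω.
Step 4 — Source phasor: V = 20.6∠0.0° V = 20.6 V.
Step 5 — Ohm's law: I = V / Z_total = (20.6) / (62.06 - j12.05) = 0.3199 + j0.0621 A.
Step 6 — Convert to polar: |I| = 0.3258 A, ∠I = 11.0°.

I = 0.3258∠11.0° A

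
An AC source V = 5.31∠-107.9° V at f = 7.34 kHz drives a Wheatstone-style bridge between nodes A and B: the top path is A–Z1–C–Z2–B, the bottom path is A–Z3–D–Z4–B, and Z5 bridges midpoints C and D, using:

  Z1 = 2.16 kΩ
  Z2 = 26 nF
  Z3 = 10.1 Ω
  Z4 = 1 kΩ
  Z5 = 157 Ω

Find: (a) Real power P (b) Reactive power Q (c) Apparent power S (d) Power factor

Step 1 — Angular frequency: ω = 2π·f = 2π·7340 = 4.612e+04 rad/s.
Step 2 — Component impedances:
  Z1: Z = R = 2160 Ω
  Z2: Z = 1/(jωC) = -j/(ω·C) = 0 - j834 Ω
  Z3: Z = R = 10.1 Ω
  Z4: Z = R = 1000 Ω
  Z5: Z = R = 157 Ω
Step 3 — Bridge requires nodal analysis (the Z5 bridge couples midpoints C and D, so the two paths cannot be reduced to a simple series/parallel combination). Setting node B to ground and injecting 1 A at node A, the 3-node admittance system at A, C, D solves to V_A = Z_AB = 438.9 - j415.5 Ω = 604.4∠-43.4° Ω.
Step 4 — Source phasor: V = 5.31∠-107.9° V = -1.632 - j5.053 V.
Step 5 — Current: I = V / Z = 0.003787 - j0.007928 A = 0.008786∠-64.5° A.
Step 6 — Complex power: S = V·I* = 0.03388 - j0.03208 VA.
Step 7 — Real power: P = Re(S) = 0.03388 W.
Step 8 — Reactive power: Q = Im(S) = -0.03208 VAR.
Step 9 — Apparent power: |S| = 0.04665 VA.
Step 10 — Power factor: PF = P/|S| = 0.7261 (leading).

(a) P = 0.03388 W  (b) Q = -0.03208 VAR  (c) S = 0.04665 VA  (d) PF = 0.7261 (leading)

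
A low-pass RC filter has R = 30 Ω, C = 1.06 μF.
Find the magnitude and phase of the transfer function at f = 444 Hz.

Step 1 — Angular frequency: ω = 2π·444 = 2790 rad/s.
Step 2 — Transfer function: H(jω) = 1/(1 + jωRC).
Step 3 — Denominator: 1 + jωRC = 1 + j·2790·30·1.06e-06 = 1 + j0.08871.
Step 4 — H = 0.9922 - j0.08802.
Step 5 — Magnitude: |H| = 0.9961 (-0.0 dB); phase: φ = -5.1°.

|H| = 0.9961 (-0.0 dB), φ = -5.1°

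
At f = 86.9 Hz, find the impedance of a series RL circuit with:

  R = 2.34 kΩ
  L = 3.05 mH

Step 1 — Angular frequency: ω = 2π·f = 2π·86.9 = 546 rad/s.
Step 2 — Component impedances:
  R: Z = R = 2340 Ω
  L: Z = jωL = j·546·0.00305 = 0 + j1.665 Ω
Step 3 — Series combination: Z_total = R + L = 2340 + j1.665 Ω = 2340∠0.0° Ω.

Z = 2340 + j1.665 Ω = 2340∠0.0° Ω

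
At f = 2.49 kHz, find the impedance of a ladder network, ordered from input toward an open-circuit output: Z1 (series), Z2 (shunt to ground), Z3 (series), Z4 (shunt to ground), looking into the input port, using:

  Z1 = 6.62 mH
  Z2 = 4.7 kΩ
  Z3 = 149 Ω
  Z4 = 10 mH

Step 1 — Angular frequency: ω = 2π·f = 2π·2490 = 1.565e+04 rad/s.
Step 2 — Component impedances:
  Z1: Z = jωL = j·1.565e+04·0.00662 = 0 + j103.6 Ω
  Z2: Z = R = 4700 Ω
  Z3: Z = R = 149 Ω
  Z4: Z = jωL = j·1.565e+04·0.01 = 0 + j156.5 Ω
Step 3 — Ladder network (open output): work backward from the far end, alternating series and parallel combinations. Z_in = 149.2 + j250.4 Ω = 291.5∠59.2° Ω.

Z = 149.2 + j250.4 Ω = 291.5∠59.2° Ω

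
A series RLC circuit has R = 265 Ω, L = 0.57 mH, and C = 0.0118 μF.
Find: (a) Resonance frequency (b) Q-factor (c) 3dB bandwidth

Step 1 — Resonance: ω₀ = 1/√(LC) = 1/√(0.00057·1.18e-08) = 3.856e+05 rad/s.
Step 2 — f₀ = ω₀/(2π) = 6.137e+04 Hz.
Step 3 — Series Q: Q = ω₀L/R = 3.856e+05·0.00057/265 = 0.8294.
Step 4 — Bandwidth: Δω = ω₀/Q = 4.649e+05 rad/s; BW = Δω/(2π) = 7.399e+04 Hz.

(a) f₀ = 6.137e+04 Hz  (b) Q = 0.8294  (c) BW = 7.399e+04 Hz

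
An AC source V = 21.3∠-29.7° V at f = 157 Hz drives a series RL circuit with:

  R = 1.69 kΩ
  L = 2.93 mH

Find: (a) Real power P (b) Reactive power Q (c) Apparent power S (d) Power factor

Step 1 — Angular frequency: ω = 2π·f = 2π·157 = 986.5 rad/s.
Step 2 — Component impedances:
  R: Z = R = 1690 Ω
  L: Z = jωL = j·986.5·0.00293 = 0 + j2.89 Ω
Step 3 — Series combination: Z_total = R + L = 1690 + j2.89 Ω = 1690∠0.1° Ω.
Step 4 — Source phasor: V = 21.3∠-29.7° V = 18.5 - j10.55 V.
Step 5 — Current: I = V / Z = 0.01094 - j0.006263 A = 0.0126∠-29.8° A.
Step 6 — Complex power: S = V·I* = 0.2685 + j0.0004591 VA.
Step 7 — Real power: P = Re(S) = 0.2685 W.
Step 8 — Reactive power: Q = Im(S) = 0.0004591 VAR.
Step 9 — Apparent power: |S| = 0.2685 VA.
Step 10 — Power factor: PF = P/|S| = 1 (lagging).

(a) P = 0.2685 W  (b) Q = 0.0004591 VAR  (c) S = 0.2685 VA  (d) PF = 1 (lagging)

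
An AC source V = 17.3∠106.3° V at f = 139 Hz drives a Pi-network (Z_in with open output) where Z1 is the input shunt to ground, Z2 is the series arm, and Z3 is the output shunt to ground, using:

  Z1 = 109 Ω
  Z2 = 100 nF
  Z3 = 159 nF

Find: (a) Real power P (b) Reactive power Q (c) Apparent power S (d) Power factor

Step 1 — Angular frequency: ω = 2π·f = 2π·139 = 873.4 rad/s.
Step 2 — Component impedances:
  Z1: Z = R = 109 Ω
  Z2: Z = 1/(jωC) = -j/(ω·C) = 0 - j1.145e+04 Ω
  Z3: Z = 1/(jωC) = -j/(ω·C) = 0 - j7201 Ω
Step 3 — With open output, the series arm Z2 and the output shunt Z3 appear in series to ground: Z2 + Z3 = 0 - j1.865e+04 Ω.
Step 4 — Parallel with input shunt Z1: Z_in = Z1 || (Z2 + Z3) = 109 - j0.637 Ω = 109∠-0.3° Ω.
Step 5 — Source phasor: V = 17.3∠106.3° V = -4.856 + j16.6 V.
Step 6 — Current: I = V / Z = -0.04544 + j0.1521 A = 0.1587∠106.6° A.
Step 7 — Complex power: S = V·I* = 2.746 - j0.01605 VA.
Step 8 — Real power: P = Re(S) = 2.746 W.
Step 9 — Reactive power: Q = Im(S) = -0.01605 VAR.
Step 10 — Apparent power: |S| = 2.746 VA.
Step 11 — Power factor: PF = P/|S| = 1 (leading).

(a) P = 2.746 W  (b) Q = -0.01605 VAR  (c) S = 2.746 VA  (d) PF = 1 (leading)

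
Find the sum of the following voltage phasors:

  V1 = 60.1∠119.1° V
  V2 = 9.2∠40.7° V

Step 1 — Convert each phasor to rectangular form:
  V1 = 60.1·(cos(119.1°) + j·sin(119.1°)) = -29.23 + j52.51 V
  V2 = 9.2·(cos(40.7°) + j·sin(40.7°)) = 6.975 + j5.999 V
Step 2 — Sum components: V_total = -22.25 + j58.51 V.
Step 3 — Convert to polar: |V_total| = 62.6 V, ∠V_total = 110.8°.

V_total = 62.6∠110.8° V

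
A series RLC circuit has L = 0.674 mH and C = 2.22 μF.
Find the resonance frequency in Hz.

Step 1 — Resonance condition Im(Z)=0 gives ω₀ = 1/√(LC).
Step 2 — ω₀ = 1/√(0.000674·2.22e-06) = 2.585e+04 rad/s.
Step 3 — f₀ = ω₀/(2π) = 4114 Hz.

f₀ = 4114 Hz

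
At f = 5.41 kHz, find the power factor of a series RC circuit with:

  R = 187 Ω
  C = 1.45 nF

Step 1 — Angular frequency: ω = 2π·f = 2π·5410 = 3.399e+04 rad/s.
Step 2 — Component impedances:
  R: Z = R = 187 Ω
  C: Z = 1/(jωC) = -j/(ω·C) = 0 - j2.029e+04 Ω
Step 3 — Series combination: Z_total = R + C = 187 - j2.029e+04 Ω = 2.029e+04∠-89.5° Ω.
Step 4 — Power factor: PF = cos(φ) = Re(Z)/|Z| = 187/20289.6 = 0.009217.
Step 5 — Type: Im(Z) = -2.029e+04 ⇒ leading (phase φ = -89.5°).

PF = 0.009217 (leading, φ = -89.5°)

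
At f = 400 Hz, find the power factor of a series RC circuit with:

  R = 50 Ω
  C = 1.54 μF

Step 1 — Angular frequency: ω = 2π·f = 2π·400 = 2513 rad/s.
Step 2 — Component impedances:
  R: Z = R = 50 Ω
  C: Z = 1/(jωC) = -j/(ω·C) = 0 - j258.4 Ω
Step 3 — Series combination: Z_total = R + C = 50 - j258.4 Ω = 263.2∠-79.0° Ω.
Step 4 — Power factor: PF = cos(φ) = Re(Z)/|Z| = 50/263.2 = 0.19.
Step 5 — Type: Im(Z) = -258.4 ⇒ leading (phase φ = -79.0°).

PF = 0.19 (leading, φ = -79.0°)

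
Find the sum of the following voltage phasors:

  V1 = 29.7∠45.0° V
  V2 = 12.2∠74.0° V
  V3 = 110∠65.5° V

Step 1 — Convert each phasor to rectangular form:
  V1 = 29.7·(cos(45.0°) + j·sin(45.0°)) = 21 + j21 V
  V2 = 12.2·(cos(74.0°) + j·sin(74.0°)) = 3.363 + j11.73 V
  V3 = 110·(cos(65.5°) + j·sin(65.5°)) = 45.62 + j100.1 V
Step 2 — Sum components: V_total = 69.98 + j132.8 V.
Step 3 — Convert to polar: |V_total| = 150.1 V, ∠V_total = 62.2°.

V_total = 150.1∠62.2° V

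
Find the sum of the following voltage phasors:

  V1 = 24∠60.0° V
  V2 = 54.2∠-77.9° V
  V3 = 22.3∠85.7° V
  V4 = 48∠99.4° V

Step 1 — Convert each phasor to rectangular form:
  V1 = 24·(cos(60.0°) + j·sin(60.0°)) = 12 + j20.78 V
  V2 = 54.2·(cos(-77.9°) + j·sin(-77.9°)) = 11.36 - j53 V
  V3 = 22.3·(cos(85.7°) + j·sin(85.7°)) = 1.672 + j22.24 V
  V4 = 48·(cos(99.4°) + j·sin(99.4°)) = -7.84 + j47.36 V
Step 2 — Sum components: V_total = 17.19 + j37.38 V.
Step 3 — Convert to polar: |V_total| = 41.15 V, ∠V_total = 65.3°.

V_total = 41.15∠65.3° V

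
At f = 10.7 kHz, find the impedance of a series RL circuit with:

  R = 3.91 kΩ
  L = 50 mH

Step 1 — Angular frequency: ω = 2π·f = 2π·1.07e+04 = 6.723e+04 rad/s.
Step 2 — Component impedances:
  R: Z = R = 3910 Ω
  L: Z = jωL = j·6.723e+04·0.05 = 0 + j3362 Ω
Step 3 — Series combination: Z_total = R + L = 3910 + j3362 Ω = 5156∠40.7° Ω.

Z = 3910 + j3362 Ω = 5156∠40.7° Ω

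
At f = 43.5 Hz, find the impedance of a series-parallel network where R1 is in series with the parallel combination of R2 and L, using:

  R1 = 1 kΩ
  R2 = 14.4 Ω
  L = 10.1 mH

Step 1 — Angular frequency: ω = 2π·f = 2π·43.5 = 273.3 rad/s.
Step 2 — Component impedances:
  R1: Z = R = 1000 Ω
  R2: Z = R = 14.4 Ω
  L: Z = jωL = j·273.3·0.0101 = 0 + j2.761 Ω
Step 3 — Parallel branch: R2 || L = 1/(1/R2 + 1/L) = 0.5104 + j2.663 Ω.
Step 4 — Series with R1: Z_total = R1 + (R2 || L) = 1001 + j2.663 Ω = 1001∠0.2° Ω.

Z = 1001 + j2.663 Ω = 1001∠0.2° Ω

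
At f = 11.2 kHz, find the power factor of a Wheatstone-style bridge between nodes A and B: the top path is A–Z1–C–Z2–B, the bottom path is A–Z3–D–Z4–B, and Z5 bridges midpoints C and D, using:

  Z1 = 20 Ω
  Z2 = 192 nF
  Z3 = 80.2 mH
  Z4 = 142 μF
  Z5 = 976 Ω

Step 1 — Angular frequency: ω = 2π·f = 2π·1.12e+04 = 7.037e+04 rad/s.
Step 2 — Component impedances:
  Z1: Z = R = 20 Ω
  Z2: Z = 1/(jωC) = -j/(ω·C) = 0 - j74.01 Ω
  Z3: Z = jωL = j·7.037e+04·0.0802 = 0 + j5644 Ω
  Z4: Z = 1/(jωC) = -j/(ω·C) = 0 - j0.1001 Ω
  Z5: Z = R = 976 Ω
Step 3 — Bridge requires nodal analysis (the Z5 bridge couples midpoints C and D, so the two paths cannot be reduced to a simple series/parallel combination). Setting node B to ground and injecting 1 A at node A, the 3-node admittance system at A, C, D solves to V_A = Z_AB = 26.26 - j74.44 Ω = 78.94∠-70.6° Ω.
Step 4 — Power factor: PF = cos(φ) = Re(Z)/|Z| = 26.26/78.94 = 0.3327.
Step 5 — Type: Im(Z) = -74.44 ⇒ leading (phase φ = -70.6°).

PF = 0.3327 (leading, φ = -70.6°)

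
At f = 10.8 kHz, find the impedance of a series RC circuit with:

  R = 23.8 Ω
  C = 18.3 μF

Step 1 — Angular frequency: ω = 2π·f = 2π·1.08e+04 = 6.786e+04 rad/s.
Step 2 — Component impedances:
  R: Z = R = 23.8 Ω
  C: Z = 1/(jωC) = -j/(ω·C) = 0 - j0.8053 Ω
Step 3 — Series combination: Z_total = R + C = 23.8 - j0.8053 Ω = 23.81∠-1.9° Ω.

Z = 23.8 - j0.8053 Ω = 23.81∠-1.9° Ω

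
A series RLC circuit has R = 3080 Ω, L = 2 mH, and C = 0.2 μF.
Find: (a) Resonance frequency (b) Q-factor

Step 1 — Resonance condition Im(Z)=0 gives ω₀ = 1/√(LC).
Step 2 — ω₀ = 1/√(0.002·2e-07) = 5e+04 rad/s.
Step 3 — f₀ = ω₀/(2π) = 7958 Hz.
Step 4 — Series Q: Q = ω₀L/R = 5e+04·0.002/3080 = 0.03247.

(a) f₀ = 7958 Hz  (b) Q = 0.03247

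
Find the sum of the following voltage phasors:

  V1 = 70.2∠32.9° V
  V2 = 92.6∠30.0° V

Step 1 — Convert each phasor to rectangular form:
  V1 = 70.2·(cos(32.9°) + j·sin(32.9°)) = 58.94 + j38.13 V
  V2 = 92.6·(cos(30.0°) + j·sin(30.0°)) = 80.19 + j46.3 V
Step 2 — Sum components: V_total = 139.1 + j84.43 V.
Step 3 — Convert to polar: |V_total| = 162.7 V, ∠V_total = 31.3°.

V_total = 162.7∠31.3° V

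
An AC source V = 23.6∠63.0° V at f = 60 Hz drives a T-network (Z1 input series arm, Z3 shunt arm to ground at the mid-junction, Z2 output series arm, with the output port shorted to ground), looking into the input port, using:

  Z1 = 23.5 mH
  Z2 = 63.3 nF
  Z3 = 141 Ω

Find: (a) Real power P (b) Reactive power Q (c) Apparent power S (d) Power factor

Step 1 — Angular frequency: ω = 2π·f = 2π·60 = 377 rad/s.
Step 2 — Component impedances:
  Z1: Z = jωL = j·377·0.0235 = 0 + j8.859 Ω
  Z2: Z = 1/(jωC) = -j/(ω·C) = 0 - j4.19e+04 Ω
  Z3: Z = R = 141 Ω
Step 3 — With the output port shorted to ground, the output series arm Z2 runs from the junction to ground; the shunt arm Z3 also runs from the junction to ground. They appear in parallel: Z3 || Z2 = 141 - j0.4744 Ω.
Step 4 — Series with input arm Z1: Z_in = Z1 + (Z3 || Z2) = 141 + j8.385 Ω = 141.2∠3.4° Ω.
Step 5 — Source phasor: V = 23.6∠63.0° V = 10.71 + j21.03 V.
Step 6 — Current: I = V / Z = 0.08456 + j0.1441 A = 0.1671∠59.6° A.
Step 7 — Complex power: S = V·I* = 3.936 + j0.2341 VA.
Step 8 — Real power: P = Re(S) = 3.936 W.
Step 9 — Reactive power: Q = Im(S) = 0.2341 VAR.
Step 10 — Apparent power: |S| = 3.943 VA.
Step 11 — Power factor: PF = P/|S| = 0.9982 (lagging).

(a) P = 3.936 W  (b) Q = 0.2341 VAR  (c) S = 3.943 VA  (d) PF = 0.9982 (lagging)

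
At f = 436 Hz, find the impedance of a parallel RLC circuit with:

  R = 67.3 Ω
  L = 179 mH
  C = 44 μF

Step 1 — Angular frequency: ω = 2π·f = 2π·436 = 2739 rad/s.
Step 2 — Component impedances:
  R: Z = R = 67.3 Ω
  L: Z = jωL = j·2739·0.179 = 0 + j490.4 Ω
  C: Z = 1/(jωC) = -j/(ω·C) = 0 - j8.296 Ω
Step 3 — Parallel combination: 1/Z_total = 1/R + 1/L + 1/C; Z_total = 1.042 - j8.308 Ω = 8.373∠-82.9° Ω.

Z = 1.042 - j8.308 Ω = 8.373∠-82.9° Ω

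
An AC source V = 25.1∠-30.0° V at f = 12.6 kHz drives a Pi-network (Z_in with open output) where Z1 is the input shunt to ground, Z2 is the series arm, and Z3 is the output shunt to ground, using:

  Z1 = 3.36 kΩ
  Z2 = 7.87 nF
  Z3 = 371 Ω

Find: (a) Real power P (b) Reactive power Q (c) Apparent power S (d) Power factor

Step 1 — Angular frequency: ω = 2π·f = 2π·1.26e+04 = 7.917e+04 rad/s.
Step 2 — Component impedances:
  Z1: Z = R = 3360 Ω
  Z2: Z = 1/(jωC) = -j/(ω·C) = 0 - j1605 Ω
  Z3: Z = R = 371 Ω
Step 3 — With open output, the series arm Z2 and the output shunt Z3 appear in series to ground: Z2 + Z3 = 371 - j1605 Ω.
Step 4 — Parallel with input shunt Z1: Z_in = Z1 || (Z2 + Z3) = 806.6 - j1098 Ω = 1363∠-53.7° Ω.
Step 5 — Source phasor: V = 25.1∠-30.0° V = 21.74 - j12.55 V.
Step 6 — Current: I = V / Z = 0.01686 + j0.007406 A = 0.01842∠23.7° A.
Step 7 — Complex power: S = V·I* = 0.2736 - j0.3726 VA.
Step 8 — Real power: P = Re(S) = 0.2736 W.
Step 9 — Reactive power: Q = Im(S) = -0.3726 VAR.
Step 10 — Apparent power: |S| = 0.4623 VA.
Step 11 — Power factor: PF = P/|S| = 0.5919 (leading).

(a) P = 0.2736 W  (b) Q = -0.3726 VAR  (c) S = 0.4623 VA  (d) PF = 0.5919 (leading)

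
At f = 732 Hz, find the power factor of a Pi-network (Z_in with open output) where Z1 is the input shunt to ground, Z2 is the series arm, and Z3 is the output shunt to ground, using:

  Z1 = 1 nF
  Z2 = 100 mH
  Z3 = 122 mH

Step 1 — Angular frequency: ω = 2π·f = 2π·732 = 4599 rad/s.
Step 2 — Component impedances:
  Z1: Z = 1/(jωC) = -j/(ω·C) = 0 - j2.174e+05 Ω
  Z2: Z = jωL = j·4599·0.1 = 0 + j459.9 Ω
  Z3: Z = jωL = j·4599·0.122 = 0 + j561.1 Ω
Step 3 — With open output, the series arm Z2 and the output shunt Z3 appear in series to ground: Z2 + Z3 = 0 + j1021 Ω.
Step 4 — Parallel with input shunt Z1: Z_in = Z1 || (Z2 + Z3) = 0 + j1026 Ω = 1026∠90.0° Ω.
Step 5 — Power factor: PF = cos(φ) = Re(Z)/|Z| = -0/1026 = -0.
Step 6 — Type: Im(Z) = 1026 ⇒ lagging (phase φ = 90.0°).

PF = -0 (lagging, φ = 90.0°)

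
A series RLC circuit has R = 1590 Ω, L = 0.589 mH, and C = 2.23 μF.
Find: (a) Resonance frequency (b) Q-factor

Step 1 — Resonance condition Im(Z)=0 gives ω₀ = 1/√(LC).
Step 2 — ω₀ = 1/√(0.000589·2.23e-06) = 2.759e+04 rad/s.
Step 3 — f₀ = ω₀/(2π) = 4391 Hz.
Step 4 — Series Q: Q = ω₀L/R = 2.759e+04·0.000589/1590 = 0.01022.

(a) f₀ = 4391 Hz  (b) Q = 0.01022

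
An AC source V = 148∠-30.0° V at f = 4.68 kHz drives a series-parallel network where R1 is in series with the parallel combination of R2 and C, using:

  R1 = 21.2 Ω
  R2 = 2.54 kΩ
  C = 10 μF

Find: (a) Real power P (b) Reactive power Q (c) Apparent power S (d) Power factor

Step 1 — Angular frequency: ω = 2π·f = 2π·4680 = 2.941e+04 rad/s.
Step 2 — Component impedances:
  R1: Z = R = 21.2 Ω
  R2: Z = R = 2540 Ω
  C: Z = 1/(jωC) = -j/(ω·C) = 0 - j3.401 Ω
Step 3 — Parallel branch: R2 || C = 1/(1/R2 + 1/C) = 0.004553 - j3.401 Ω.
Step 4 — Series with R1: Z_total = R1 + (R2 || C) = 21.2 - j3.401 Ω = 21.48∠-9.1° Ω.
Step 5 — Source phasor: V = 148∠-30.0° V = 128.2 - j74 V.
Step 6 — Current: I = V / Z = 6.439 - j2.457 A = 6.892∠-20.9° A.
Step 7 — Complex power: S = V·I* = 1007 - j161.5 VA.
Step 8 — Real power: P = Re(S) = 1007 W.
Step 9 — Reactive power: Q = Im(S) = -161.5 VAR.
Step 10 — Apparent power: |S| = 1020 VA.
Step 11 — Power factor: PF = P/|S| = 0.9874 (leading).

(a) P = 1007 W  (b) Q = -161.5 VAR  (c) S = 1020 VA  (d) PF = 0.9874 (leading)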